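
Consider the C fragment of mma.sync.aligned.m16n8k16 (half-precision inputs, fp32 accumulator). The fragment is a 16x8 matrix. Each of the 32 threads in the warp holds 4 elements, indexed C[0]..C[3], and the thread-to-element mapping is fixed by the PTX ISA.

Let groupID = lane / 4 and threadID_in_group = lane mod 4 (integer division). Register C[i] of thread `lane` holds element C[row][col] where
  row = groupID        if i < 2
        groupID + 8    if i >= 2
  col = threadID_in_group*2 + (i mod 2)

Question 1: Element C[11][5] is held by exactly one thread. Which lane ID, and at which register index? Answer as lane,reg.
r: 11->gid=3,r8=1  c: 5->tid=2,i&1=1
L=3*4+2=14  i=1*2+1=3

14,3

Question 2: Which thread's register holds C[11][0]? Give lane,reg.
12,2

r=11->g=3,rb=1  c=0->t=0,b0=0
L=3*4+0=12  i=1*2+0=2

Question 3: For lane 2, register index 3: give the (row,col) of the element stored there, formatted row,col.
L=2->g=2>>2=0, t=2&3=2
[3]->row 0+8=8  col 2·2+1=5

8,5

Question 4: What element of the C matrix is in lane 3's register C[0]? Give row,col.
lane 3: g=0 (3/4), t=3 (3%4)
i=0: r=0+0=0, c=3*2+0=6

0,6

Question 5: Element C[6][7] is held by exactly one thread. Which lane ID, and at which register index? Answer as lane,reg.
r: 6->gid=6,r8=0  c: 7->tid=3,i&1=1
L=6*4+3=27  i=0*2+1=1

27,1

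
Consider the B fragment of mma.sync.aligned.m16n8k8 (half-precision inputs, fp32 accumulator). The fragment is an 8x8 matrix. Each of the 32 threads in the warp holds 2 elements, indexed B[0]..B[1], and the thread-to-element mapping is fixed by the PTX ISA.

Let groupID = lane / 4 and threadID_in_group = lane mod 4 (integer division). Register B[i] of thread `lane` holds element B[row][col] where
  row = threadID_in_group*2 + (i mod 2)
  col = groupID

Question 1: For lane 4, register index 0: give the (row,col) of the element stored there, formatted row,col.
0,1

L=4⇒gr=4>>2=1, th=4&3=0
[0]⇒row 0·2+0=0  col gr=1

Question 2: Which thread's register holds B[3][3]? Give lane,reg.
13,1

c:3=>grp=3  r:3=>tig=1,lo=1
L=3*4+1=13  i=1=1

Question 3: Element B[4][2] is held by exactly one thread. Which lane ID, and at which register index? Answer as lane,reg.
c=2→G=2  r=4→T=2,p=0
L=2*4+2=10  i=0=0

10,0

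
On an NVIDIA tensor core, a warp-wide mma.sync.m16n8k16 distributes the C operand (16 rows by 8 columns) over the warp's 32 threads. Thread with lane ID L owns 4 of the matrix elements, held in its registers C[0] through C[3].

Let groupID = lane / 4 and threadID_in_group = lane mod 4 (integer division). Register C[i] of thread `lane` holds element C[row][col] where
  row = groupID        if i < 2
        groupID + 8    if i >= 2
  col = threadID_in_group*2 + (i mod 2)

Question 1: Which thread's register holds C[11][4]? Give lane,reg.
14,2

r=11→G=3,rhi=1  c=4→T=2,p=0
L=3*4+2=14  i=1*2+0=2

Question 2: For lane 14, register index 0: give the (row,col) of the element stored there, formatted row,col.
lane 14: g=3 (14/4), t=2 (14%4)
i=0: r=3+0=3, c=2*2+0=4

3,4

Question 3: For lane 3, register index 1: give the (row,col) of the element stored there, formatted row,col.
0,7

3: grp=0,tig=3
[1] (0+0,3*2+1) = (0,7)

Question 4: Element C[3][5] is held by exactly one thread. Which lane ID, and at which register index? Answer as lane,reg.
r=3⇒gr=3,Rb=0  c=5⇒th=2,odd=1
L=3*4+2=14  i=0*2+1=1

14,1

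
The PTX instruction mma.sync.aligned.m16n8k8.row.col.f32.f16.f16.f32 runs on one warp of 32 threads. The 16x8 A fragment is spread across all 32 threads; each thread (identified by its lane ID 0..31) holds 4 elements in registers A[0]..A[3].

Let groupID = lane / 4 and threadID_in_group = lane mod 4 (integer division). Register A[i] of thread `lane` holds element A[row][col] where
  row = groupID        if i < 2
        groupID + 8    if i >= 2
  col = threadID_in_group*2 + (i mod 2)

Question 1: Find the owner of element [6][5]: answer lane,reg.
26,1

r=6->g=6,rb=0  c=5->t=2,b0=1
L=6*4+2=26  i=0*2+1=1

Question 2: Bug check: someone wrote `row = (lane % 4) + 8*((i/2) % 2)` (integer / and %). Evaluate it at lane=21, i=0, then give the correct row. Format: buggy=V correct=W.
`(lane % 4) + 8*((i/2) % 2)`[21,0]->1
L=21->gid=21>>2=5, tid=21&3=1
[0]->row 5+0=5  col 1·2+0=2
row: 1 vs 5

buggy=1 correct=5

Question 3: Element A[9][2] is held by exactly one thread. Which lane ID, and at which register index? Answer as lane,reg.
r:9=>grp=1,rB=1  c:2=>tig=1,lo=0
L=1*4+1=5  i=1*2+0=2

5,2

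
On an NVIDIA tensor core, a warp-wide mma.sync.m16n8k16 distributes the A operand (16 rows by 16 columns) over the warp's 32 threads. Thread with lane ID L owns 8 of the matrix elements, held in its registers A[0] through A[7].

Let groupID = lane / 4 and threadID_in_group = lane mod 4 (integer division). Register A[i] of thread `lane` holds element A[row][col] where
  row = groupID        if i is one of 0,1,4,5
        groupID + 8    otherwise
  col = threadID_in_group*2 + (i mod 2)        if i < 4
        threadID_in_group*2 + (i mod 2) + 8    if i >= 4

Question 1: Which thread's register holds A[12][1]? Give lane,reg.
r:12=>grp=4,rB=1  c:1=>cB=0,tig=0,lo=1
L=4*4+0=16  i=0*4+1*2+1=3

16,3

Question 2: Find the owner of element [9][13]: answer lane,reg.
6,7

r:9=>grp=1,rB=1  c:13=>cB=1,tig=2,lo=1
L=1*4+2=6  i=1*4+1*2+1=7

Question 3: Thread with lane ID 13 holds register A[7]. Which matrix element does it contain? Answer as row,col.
13: G=3,T=1
[7] (3+8,1*2+1+8) = (11,11)

11,11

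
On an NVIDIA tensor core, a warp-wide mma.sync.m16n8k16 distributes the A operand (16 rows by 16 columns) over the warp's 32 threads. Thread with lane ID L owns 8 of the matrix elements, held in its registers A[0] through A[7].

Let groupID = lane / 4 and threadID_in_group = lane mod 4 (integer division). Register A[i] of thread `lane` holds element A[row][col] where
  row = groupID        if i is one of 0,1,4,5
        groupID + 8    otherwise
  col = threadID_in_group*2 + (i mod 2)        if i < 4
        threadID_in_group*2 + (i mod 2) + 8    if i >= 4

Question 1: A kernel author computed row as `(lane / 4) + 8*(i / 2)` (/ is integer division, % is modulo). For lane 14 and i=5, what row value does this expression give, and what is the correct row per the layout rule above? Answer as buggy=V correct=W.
buggy=19 correct=3

`(lane / 4) + 8*(i / 2)`[14,5]⇒19
14: gr=3,th=2
[5] (3+0,2*2+1+8) = (3,13)
row: 19 vs 3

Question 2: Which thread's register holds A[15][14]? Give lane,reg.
31,6

r=15⇒gr=7,Rb=1  c=14⇒Cb=1,th=3,odd=0
L=7*4+3=31  i=1*4+1*2+0=6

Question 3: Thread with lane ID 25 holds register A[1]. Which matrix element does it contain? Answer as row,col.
lane 25⇒25/4=6, 25 mod 4=1
i=1  r:6+0⇒6  c:2·1+1+0⇒3

6,3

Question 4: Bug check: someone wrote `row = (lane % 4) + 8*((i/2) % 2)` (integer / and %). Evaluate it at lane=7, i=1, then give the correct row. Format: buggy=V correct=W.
buggy=3 correct=1

`(lane % 4) + 8*((i/2) % 2)`[7,1]->3
lane 7->7/4=1, 7 mod 4=3
i=1  r:1+0->1  c:2·3+1+0->7
row: 3 vs 1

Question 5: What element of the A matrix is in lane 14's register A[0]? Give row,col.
14: g=3,t=2
[0] (3+0,2*2+0+0) = (3,4)

3,4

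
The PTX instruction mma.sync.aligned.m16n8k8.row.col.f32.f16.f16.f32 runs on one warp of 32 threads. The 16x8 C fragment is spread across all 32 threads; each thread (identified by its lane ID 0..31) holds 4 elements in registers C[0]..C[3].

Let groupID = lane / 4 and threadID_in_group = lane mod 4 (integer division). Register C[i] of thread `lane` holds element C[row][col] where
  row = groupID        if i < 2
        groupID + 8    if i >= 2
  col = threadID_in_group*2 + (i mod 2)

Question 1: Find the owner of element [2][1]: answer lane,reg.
r=2→G=2,rhi=0  c=1→T=0,p=1
L=2*4+0=8  i=0*2+1=1

8,1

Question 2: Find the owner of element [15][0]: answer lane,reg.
28,2

r=15⇒gr=7,Rb=1  c=0⇒th=0,odd=0
L=7*4+0=28  i=1*2+0=2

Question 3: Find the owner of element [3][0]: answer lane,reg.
12,0

r:3=>grp=3,rB=0  c:0=>tig=0,lo=0
L=3*4+0=12  i=0*2+0=0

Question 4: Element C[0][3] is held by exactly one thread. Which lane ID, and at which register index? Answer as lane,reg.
1,1

r=0->g=0,rb=0  c=3->t=1,b0=1
L=0*4+1=1  i=0*2+1=1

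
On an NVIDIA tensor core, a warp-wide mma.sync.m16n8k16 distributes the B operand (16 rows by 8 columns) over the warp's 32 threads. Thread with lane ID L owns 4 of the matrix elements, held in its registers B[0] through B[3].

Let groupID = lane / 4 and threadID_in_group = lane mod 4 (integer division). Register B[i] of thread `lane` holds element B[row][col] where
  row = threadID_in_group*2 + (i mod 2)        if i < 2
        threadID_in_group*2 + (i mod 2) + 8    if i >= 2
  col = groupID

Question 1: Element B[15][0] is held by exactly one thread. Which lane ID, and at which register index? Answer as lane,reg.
3,3

c=0→G=0  r=15→rhi=1,T=3,p=1
L=0*4+3=3  i=1*2+1=3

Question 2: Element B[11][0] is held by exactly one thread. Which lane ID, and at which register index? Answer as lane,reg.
c=0⇒gr=0  r=11⇒Rb=1,th=1,odd=1
L=0*4+1=1  i=1*2+1=3

1,3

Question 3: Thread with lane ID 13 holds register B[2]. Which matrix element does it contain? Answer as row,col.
L=13→G=13>>2=3, T=13&3=1
[2]→row 1·2+0+8=10  col G=3

10,3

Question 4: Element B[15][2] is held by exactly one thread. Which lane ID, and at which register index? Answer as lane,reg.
c=2⇒gr=2  r=15⇒Rb=1,th=3,odd=1
L=2*4+3=11  i=1*2+1=3

11,3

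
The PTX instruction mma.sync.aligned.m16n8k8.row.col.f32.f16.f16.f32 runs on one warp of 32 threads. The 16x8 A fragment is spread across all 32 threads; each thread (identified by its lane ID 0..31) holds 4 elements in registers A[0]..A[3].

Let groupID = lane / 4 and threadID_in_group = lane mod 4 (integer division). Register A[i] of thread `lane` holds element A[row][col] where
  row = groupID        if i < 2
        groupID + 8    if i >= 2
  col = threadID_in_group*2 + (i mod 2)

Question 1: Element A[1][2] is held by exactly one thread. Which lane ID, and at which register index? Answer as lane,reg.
r=1->g=1,rb=0  c=2->t=1,b0=0
L=1*4+1=5  i=0*2+0=0

5,0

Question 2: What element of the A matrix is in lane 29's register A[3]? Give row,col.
15,3

lane 29: gid=7 (29/4), tid=1 (29%4)
i=3: r=7+8=15, c=1*2+1=3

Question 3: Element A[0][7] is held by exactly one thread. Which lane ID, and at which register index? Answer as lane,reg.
3,1

r=0⇒gr=0,Rb=0  c=7⇒th=3,odd=1
L=0*4+3=3  i=0*2+1=1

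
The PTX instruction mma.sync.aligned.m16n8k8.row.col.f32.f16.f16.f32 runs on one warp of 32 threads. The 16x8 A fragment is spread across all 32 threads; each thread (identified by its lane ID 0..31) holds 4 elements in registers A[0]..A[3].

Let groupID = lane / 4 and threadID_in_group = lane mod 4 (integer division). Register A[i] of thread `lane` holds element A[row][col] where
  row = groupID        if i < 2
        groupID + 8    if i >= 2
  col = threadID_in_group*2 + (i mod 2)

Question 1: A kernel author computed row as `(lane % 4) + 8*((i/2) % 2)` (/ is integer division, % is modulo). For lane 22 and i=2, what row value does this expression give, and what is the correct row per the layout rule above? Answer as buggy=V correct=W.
`(lane % 4) + 8*((i/2) % 2)`[22,2]⇒10
L=22⇒gr=22>>2=5, th=22&3=2
[2]⇒row 5+8=13  col 2·2+0=4
row: 10 vs 13

buggy=10 correct=13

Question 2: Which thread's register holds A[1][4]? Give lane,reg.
6,0

r=1⇒gr=1,Rb=0  c=4⇒th=2,odd=0
L=1*4+2=6  i=0*2+0=0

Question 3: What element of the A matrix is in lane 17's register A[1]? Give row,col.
4,3

17: grp=4,tig=1
[1] (4+0,1*2+1) = (4,3)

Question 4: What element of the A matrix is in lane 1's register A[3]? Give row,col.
lane 1⇒1/4=0, 1 mod 4=1
i=3  r:0+8⇒8  c:2·1+1⇒3

8,3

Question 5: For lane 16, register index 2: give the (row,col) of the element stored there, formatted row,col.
lane 16: g=4 (16/4), t=0 (16%4)
i=2: r=4+8=12, c=0*2+0=0

12,0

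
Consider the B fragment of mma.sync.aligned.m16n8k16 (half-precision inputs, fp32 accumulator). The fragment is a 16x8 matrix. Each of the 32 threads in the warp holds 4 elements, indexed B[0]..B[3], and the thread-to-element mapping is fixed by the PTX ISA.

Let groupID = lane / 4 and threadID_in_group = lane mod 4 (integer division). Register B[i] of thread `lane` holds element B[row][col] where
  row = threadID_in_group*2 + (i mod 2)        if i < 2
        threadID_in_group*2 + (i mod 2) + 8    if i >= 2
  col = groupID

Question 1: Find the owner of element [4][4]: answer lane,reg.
18,0

c:4=>grp=4  r:4=>rB=0,tig=2,lo=0
L=4*4+2=18  i=0*2+0=0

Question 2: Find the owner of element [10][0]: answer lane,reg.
c=0→G=0  r=10→rhi=1,T=1,p=0
L=0*4+1=1  i=1*2+0=2

1,2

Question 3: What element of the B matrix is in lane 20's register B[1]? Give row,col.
1,5

lane 20->20/4=5, 20 mod 4=0
i=1  r:2·0+1+0->1  c:5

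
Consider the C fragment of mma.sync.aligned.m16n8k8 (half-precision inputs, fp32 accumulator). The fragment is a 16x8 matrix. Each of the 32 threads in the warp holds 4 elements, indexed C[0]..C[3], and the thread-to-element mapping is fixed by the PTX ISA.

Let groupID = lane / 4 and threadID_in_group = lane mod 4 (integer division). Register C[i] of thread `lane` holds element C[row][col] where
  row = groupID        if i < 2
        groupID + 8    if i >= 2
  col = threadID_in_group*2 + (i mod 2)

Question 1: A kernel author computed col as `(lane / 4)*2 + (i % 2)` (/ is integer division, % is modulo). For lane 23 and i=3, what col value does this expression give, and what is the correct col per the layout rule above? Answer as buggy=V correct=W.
buggy=11 correct=7

`(lane / 4)*2 + (i % 2)`[23,3]->11
23: gid=5,tid=3
[3] (5+8,3*2+1) = (13,7)
col: 11 vs 7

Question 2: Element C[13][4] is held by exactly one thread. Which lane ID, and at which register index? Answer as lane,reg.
r:13=>grp=5,rB=1  c:4=>tig=2,lo=0
L=5*4+2=22  i=1*2+0=2

22,2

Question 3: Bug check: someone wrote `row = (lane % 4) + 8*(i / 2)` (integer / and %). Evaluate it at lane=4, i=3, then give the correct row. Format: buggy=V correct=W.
buggy=8 correct=9

`(lane % 4) + 8*(i / 2)`[4,3]->8
lane 4->4/4=1, 4 mod 4=0
i=3  r:1+8->9  c:2·0+1->1
row: 8 vs 9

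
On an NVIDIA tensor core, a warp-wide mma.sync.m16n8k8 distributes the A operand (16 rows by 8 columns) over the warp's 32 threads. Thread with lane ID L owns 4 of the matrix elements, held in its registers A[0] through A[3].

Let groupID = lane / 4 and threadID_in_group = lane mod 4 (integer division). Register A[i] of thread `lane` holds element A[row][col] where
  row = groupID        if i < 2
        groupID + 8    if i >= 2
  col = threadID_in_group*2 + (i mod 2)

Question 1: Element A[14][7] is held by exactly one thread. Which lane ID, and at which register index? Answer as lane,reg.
r:14=>grp=6,rB=1  c:7=>tig=3,lo=1
L=6*4+3=27  i=1*2+1=3

27,3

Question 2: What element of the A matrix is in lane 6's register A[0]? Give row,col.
1,4

lane 6: grp=1 (6/4), tig=2 (6%4)
i=0: r=1+0=1, c=2*2+0=4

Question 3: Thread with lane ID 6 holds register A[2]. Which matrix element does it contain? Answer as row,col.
lane 6->6/4=1, 6 mod 4=2
i=2  r:1+8->9  c:2·2+0->4

9,4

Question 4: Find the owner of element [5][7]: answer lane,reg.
r: 5->gid=5,r8=0  c: 7->tid=3,i&1=1
L=5*4+3=23  i=0*2+1=1

23,1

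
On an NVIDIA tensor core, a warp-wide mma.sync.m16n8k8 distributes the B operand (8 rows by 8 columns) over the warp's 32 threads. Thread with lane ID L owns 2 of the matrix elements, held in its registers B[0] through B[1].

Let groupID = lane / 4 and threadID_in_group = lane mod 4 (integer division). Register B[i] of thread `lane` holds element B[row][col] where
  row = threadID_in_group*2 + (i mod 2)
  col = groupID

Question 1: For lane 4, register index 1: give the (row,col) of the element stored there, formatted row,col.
lane 4->4/4=1, 4 mod 4=0
i=1  r:2·0+1->1  c:1

1,1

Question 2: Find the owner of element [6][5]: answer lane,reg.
c: 5->gid=5  r: 6->tid=3,i&1=0
L=5*4+3=23  i=0=0

23,0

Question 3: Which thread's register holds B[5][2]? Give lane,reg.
c:2=>grp=2  r:5=>tig=2,lo=1
L=2*4+2=10  i=1=1

10,1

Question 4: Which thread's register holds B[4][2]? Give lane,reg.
c=2->g=2  r=4->t=2,b0=0
L=2*4+2=10  i=0=0

10,0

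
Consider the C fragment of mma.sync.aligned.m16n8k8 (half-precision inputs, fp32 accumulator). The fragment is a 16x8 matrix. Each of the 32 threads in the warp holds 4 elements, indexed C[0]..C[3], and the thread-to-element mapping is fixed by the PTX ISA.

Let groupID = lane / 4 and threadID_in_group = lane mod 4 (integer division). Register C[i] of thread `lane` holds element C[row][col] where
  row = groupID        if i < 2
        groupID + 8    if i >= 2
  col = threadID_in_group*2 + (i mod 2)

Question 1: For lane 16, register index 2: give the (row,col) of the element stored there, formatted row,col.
lane 16->16/4=4, 16 mod 4=0
i=2  r:4+8->12  c:2·0+0->0

12,0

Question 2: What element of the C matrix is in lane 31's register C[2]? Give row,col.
L=31=>grp=31>>2=7, tig=31&3=3
[2]=>row 7+8=15  col 3·2+0=6

15,6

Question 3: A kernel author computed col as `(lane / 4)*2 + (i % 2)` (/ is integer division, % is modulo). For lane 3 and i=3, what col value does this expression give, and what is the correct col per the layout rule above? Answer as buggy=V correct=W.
`(lane / 4)*2 + (i % 2)`[3,3]⇒1
3: gr=0,th=3
[3] (0+8,3*2+1) = (8,7)
col: 1 vs 7

buggy=1 correct=7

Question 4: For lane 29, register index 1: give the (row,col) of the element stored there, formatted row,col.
7,3

29: g=7,t=1
[1] (7+0,1*2+1) = (7,3)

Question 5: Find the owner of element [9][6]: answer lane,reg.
r=9→G=1,rhi=1  c=6→T=3,p=0
L=1*4+3=7  i=1*2+0=2

7,2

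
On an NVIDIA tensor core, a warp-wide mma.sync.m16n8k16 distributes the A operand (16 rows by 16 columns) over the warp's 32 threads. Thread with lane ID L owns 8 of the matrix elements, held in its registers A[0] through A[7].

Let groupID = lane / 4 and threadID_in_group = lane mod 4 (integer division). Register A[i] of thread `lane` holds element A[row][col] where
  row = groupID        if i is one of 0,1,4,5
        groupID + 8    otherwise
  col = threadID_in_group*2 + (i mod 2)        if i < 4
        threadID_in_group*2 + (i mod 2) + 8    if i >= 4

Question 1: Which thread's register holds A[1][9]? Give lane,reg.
r:1=>grp=1,rB=0  c:9=>cB=1,tig=0,lo=1
L=1*4+0=4  i=1*4+0*2+1=5

4,5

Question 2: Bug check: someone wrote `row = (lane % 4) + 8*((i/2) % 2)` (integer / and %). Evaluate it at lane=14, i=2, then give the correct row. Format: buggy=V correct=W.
buggy=10 correct=11

`(lane % 4) + 8*((i/2) % 2)`[14,2]⇒10
L=14⇒gr=14>>2=3, th=14&3=2
[2]⇒row 3+8=11  col 2·2+0+0=4
row: 10 vs 11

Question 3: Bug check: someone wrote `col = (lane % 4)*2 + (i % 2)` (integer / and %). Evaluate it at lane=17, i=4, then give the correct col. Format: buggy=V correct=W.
buggy=2 correct=10

`(lane % 4)*2 + (i % 2)`[17,4]⇒2
lane 17: gr=4 (17/4), th=1 (17%4)
i=4: r=4+0=4, c=1*2+0+8=10
col: 2 vs 10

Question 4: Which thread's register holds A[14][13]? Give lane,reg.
26,7

r=14->g=6,rb=1  c=13->cb=1,t=2,b0=1
L=6*4+2=26  i=1*4+1*2+1=7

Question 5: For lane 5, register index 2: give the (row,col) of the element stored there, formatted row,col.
lane 5: gr=1 (5/4), th=1 (5%4)
i=2: r=1+8=9, c=1*2+0+0=2

9,2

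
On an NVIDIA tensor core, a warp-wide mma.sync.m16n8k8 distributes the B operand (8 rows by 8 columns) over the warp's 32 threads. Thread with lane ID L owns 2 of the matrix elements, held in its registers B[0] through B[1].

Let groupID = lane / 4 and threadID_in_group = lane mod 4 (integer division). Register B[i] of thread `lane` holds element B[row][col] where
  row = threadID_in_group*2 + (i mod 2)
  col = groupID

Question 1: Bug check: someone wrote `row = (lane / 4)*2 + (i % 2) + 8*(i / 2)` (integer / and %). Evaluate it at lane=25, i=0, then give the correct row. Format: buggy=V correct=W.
buggy=12 correct=2

`(lane / 4)*2 + (i % 2) + 8*(i / 2)`[25,0]=>12
lane 25=>25/4=6, 25 mod 4=1
i=0  r:2·1+0=>2  c:6
row: 12 vs 2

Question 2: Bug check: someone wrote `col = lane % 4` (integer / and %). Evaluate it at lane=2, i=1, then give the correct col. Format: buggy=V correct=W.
`lane % 4`[2,1]->2
lane 2->2/4=0, 2 mod 4=2
i=1  r:2·2+1->5  c:0
col: 2 vs 0

buggy=2 correct=0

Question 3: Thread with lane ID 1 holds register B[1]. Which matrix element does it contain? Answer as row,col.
lane 1=>1/4=0, 1 mod 4=1
i=1  r:2·1+1=>3  c:0

3,0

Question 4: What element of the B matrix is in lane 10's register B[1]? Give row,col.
L=10=>grp=10>>2=2, tig=10&3=2
[1]=>row 2·2+1=5  col grp=2

5,2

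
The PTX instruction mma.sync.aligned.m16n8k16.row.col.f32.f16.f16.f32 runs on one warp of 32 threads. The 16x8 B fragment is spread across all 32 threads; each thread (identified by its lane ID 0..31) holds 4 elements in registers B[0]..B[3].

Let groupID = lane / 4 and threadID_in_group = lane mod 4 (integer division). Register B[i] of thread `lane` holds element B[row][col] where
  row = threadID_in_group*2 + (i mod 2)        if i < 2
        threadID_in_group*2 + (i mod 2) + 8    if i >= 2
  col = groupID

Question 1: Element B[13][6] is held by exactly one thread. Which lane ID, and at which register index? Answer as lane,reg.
c=6⇒gr=6  r=13⇒Rb=1,th=2,odd=1
L=6*4+2=26  i=1*2+1=3

26,3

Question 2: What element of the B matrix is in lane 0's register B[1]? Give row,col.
1,0

0: grp=0,tig=0
[1] (0*2+1+0,0) = (1,0)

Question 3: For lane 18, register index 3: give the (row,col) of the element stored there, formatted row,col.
13,4

18: gr=4,th=2
[3] (2*2+1+8,4) = (13,4)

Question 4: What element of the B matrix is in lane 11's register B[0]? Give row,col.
lane 11->11/4=2, 11 mod 4=3
i=0  r:2·3+0+0->6  c:2

6,2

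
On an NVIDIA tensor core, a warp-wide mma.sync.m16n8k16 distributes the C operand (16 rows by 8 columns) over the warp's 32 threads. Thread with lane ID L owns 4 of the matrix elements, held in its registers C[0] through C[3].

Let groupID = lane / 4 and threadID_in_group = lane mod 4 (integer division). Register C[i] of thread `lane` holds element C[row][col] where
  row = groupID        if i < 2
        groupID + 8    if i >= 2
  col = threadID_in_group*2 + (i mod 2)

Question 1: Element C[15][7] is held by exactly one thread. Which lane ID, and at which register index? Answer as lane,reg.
31,3

r=15⇒gr=7,Rb=1  c=7⇒th=3,odd=1
L=7*4+3=31  i=1*2+1=3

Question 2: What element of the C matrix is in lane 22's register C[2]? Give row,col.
22: gr=5,th=2
[2] (5+8,2*2+0) = (13,4)

13,4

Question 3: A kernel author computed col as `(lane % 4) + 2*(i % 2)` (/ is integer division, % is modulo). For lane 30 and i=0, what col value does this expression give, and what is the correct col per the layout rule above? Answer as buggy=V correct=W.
`(lane % 4) + 2*(i % 2)`[30,0]→2
30: G=7,T=2
[0] (7+0,2*2+0) = (7,4)
col: 2 vs 4

buggy=2 correct=4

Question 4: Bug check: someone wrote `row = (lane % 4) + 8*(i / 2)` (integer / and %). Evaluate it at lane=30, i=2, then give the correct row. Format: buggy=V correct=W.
buggy=10 correct=15

`(lane % 4) + 8*(i / 2)`[30,2]->10
lane 30->30/4=7, 30 mod 4=2
i=2  r:7+8->15  c:2·2+0->4
row: 10 vs 15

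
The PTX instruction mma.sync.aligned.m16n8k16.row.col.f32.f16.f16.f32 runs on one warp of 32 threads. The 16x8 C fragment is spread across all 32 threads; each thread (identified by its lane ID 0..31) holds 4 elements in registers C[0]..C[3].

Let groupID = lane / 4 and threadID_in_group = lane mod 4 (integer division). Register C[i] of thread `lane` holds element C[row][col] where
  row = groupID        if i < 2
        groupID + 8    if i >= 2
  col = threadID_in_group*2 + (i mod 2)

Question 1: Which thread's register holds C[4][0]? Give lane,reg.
16,0

r=4→G=4,rhi=0  c=0→T=0,p=0
L=4*4+0=16  i=0*2+0=0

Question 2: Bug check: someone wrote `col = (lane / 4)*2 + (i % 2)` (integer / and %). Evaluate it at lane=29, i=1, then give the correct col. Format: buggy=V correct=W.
`(lane / 4)*2 + (i % 2)`[29,1]->15
lane 29->29/4=7, 29 mod 4=1
i=1  r:7+0->7  c:2·1+1->3
col: 15 vs 3

buggy=15 correct=3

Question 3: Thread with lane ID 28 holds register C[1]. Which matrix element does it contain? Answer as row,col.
7,1

lane 28⇒28/4=7, 28 mod 4=0
i=1  r:7+0⇒7  c:2·0+1⇒1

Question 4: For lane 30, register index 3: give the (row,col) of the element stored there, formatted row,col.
15,5

L=30→G=30>>2=7, T=30&3=2
[3]→row 7+8=15  col 2·2+1=5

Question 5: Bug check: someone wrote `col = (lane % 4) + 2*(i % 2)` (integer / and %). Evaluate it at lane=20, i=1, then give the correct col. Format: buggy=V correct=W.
`(lane % 4) + 2*(i % 2)`[20,1]->2
L=20->gid=20>>2=5, tid=20&3=0
[1]->row 5+0=5  col 0·2+1=1
col: 2 vs 1

buggy=2 correct=1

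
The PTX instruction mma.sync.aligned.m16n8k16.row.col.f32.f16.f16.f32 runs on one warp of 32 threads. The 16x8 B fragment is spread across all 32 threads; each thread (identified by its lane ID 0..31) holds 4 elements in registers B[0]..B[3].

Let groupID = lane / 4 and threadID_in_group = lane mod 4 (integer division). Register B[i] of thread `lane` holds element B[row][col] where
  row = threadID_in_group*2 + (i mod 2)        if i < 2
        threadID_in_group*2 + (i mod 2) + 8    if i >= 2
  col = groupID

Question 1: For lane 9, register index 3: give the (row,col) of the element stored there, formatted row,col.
11,2

lane 9=>9/4=2, 9 mod 4=1
i=3  r:2·1+1+8=>11  c:2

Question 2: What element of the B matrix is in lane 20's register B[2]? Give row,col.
8,5

L=20=>grp=20>>2=5, tig=20&3=0
[2]=>row 0·2+0+8=8  col grp=5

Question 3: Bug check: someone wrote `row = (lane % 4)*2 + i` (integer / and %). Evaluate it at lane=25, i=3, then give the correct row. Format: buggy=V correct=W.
`(lane % 4)*2 + i`[25,3]->5
L=25->g=25>>2=6, t=25&3=1
[3]->row 1·2+1+8=11  col g=6
row: 5 vs 11

buggy=5 correct=11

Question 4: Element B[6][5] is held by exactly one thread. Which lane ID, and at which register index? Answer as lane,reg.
23,0

c: 5->gid=5  r: 6->r8=0,tid=3,i&1=0
L=5*4+3=23  i=0*2+0=0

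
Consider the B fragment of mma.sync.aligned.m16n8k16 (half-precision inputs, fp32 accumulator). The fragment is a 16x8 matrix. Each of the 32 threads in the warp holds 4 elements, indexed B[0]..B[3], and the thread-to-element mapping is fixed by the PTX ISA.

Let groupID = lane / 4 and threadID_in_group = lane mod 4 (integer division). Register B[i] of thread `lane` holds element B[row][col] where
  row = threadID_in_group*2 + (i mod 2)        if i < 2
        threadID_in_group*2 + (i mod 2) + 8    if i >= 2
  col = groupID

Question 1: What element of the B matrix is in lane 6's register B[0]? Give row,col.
4,1

6: gid=1,tid=2
[0] (2*2+0+0,1) = (4,1)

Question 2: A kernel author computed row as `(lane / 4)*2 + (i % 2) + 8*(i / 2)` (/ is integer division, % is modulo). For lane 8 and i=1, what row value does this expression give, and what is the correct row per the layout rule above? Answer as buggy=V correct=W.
`(lane / 4)*2 + (i % 2) + 8*(i / 2)`[8,1]=>5
lane 8=>8/4=2, 8 mod 4=0
i=1  r:2·0+1+0=>1  c:2
row: 5 vs 1

buggy=5 correct=1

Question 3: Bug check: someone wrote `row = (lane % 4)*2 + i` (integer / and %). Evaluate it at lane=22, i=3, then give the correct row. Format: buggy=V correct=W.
`(lane % 4)*2 + i`[22,3]->7
lane 22: g=5 (22/4), t=2 (22%4)
i=3: r=2*2+1+8=13, c=g=5
row: 7 vs 13

buggy=7 correct=13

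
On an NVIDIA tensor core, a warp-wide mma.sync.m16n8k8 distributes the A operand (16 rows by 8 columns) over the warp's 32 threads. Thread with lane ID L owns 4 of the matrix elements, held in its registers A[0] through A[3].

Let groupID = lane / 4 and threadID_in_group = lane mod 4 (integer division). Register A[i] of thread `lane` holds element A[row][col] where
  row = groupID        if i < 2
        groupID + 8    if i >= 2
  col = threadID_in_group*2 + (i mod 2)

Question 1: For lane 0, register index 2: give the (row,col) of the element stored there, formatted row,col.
0: G=0,T=0
[2] (0+8,0*2+0) = (8,0)

8,0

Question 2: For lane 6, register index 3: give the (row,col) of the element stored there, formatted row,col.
lane 6: G=1 (6/4), T=2 (6%4)
i=3: r=1+8=9, c=2*2+1=5

9,5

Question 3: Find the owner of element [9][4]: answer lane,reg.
r:9=>grp=1,rB=1  c:4=>tig=2,lo=0
L=1*4+2=6  i=1*2+0=2

6,2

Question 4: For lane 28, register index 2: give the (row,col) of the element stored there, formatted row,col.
15,0

28: gid=7,tid=0
[2] (7+8,0*2+0) = (15,0)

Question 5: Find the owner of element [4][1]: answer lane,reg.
16,1

r=4⇒gr=4,Rb=0  c=1⇒th=0,odd=1
L=4*4+0=16  i=0*2+1=1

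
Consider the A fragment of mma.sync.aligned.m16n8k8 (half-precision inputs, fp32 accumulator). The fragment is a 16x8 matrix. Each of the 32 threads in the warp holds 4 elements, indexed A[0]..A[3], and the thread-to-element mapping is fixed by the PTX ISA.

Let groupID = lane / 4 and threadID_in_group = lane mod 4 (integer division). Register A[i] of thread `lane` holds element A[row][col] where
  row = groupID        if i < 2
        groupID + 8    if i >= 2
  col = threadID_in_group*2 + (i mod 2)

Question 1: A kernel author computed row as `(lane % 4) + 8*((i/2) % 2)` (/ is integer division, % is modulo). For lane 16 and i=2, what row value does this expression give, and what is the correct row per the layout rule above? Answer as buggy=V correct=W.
buggy=8 correct=12

`(lane % 4) + 8*((i/2) % 2)`[16,2]=>8
lane 16: grp=4 (16/4), tig=0 (16%4)
i=2: r=4+8=12, c=0*2+0=0
row: 8 vs 12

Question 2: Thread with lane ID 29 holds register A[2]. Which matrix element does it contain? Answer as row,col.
15,2

L=29=>grp=29>>2=7, tig=29&3=1
[2]=>row 7+8=15  col 1·2+0=2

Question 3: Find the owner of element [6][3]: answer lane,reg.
25,1

r=6⇒gr=6,Rb=0  c=3⇒th=1,odd=1
L=6*4+1=25  i=0*2+1=1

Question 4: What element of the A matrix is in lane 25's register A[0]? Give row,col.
6,2

L=25->gid=25>>2=6, tid=25&3=1
[0]->row 6+0=6  col 1·2+0=2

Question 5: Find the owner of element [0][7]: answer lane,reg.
3,1

r=0→G=0,rhi=0  c=7→T=3,p=1
L=0*4+3=3  i=0*2+1=1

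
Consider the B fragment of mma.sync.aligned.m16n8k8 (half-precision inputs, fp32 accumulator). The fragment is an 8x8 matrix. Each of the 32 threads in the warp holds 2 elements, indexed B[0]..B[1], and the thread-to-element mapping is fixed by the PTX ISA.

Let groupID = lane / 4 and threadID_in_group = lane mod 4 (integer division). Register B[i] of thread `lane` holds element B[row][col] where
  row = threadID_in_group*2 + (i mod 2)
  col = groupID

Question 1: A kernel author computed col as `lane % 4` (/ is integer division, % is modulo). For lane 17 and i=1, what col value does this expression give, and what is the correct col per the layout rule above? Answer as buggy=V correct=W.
`lane % 4`[17,1]⇒1
L=17⇒gr=17>>2=4, th=17&3=1
[1]⇒row 1·2+1=3  col gr=4
col: 1 vs 4

buggy=1 correct=4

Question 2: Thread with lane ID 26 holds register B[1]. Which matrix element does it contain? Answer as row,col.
5,6

lane 26: gid=6 (26/4), tid=2 (26%4)
i=1: r=2*2+1=5, c=gid=6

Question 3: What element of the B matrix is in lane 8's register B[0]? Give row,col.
0,2

lane 8=>8/4=2, 8 mod 4=0
i=0  r:2·0+0=>0  c:2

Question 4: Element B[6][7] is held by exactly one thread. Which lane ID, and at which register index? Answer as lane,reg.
31,0

c=7→G=7  r=6→T=3,p=0
L=7*4+3=31  i=0=0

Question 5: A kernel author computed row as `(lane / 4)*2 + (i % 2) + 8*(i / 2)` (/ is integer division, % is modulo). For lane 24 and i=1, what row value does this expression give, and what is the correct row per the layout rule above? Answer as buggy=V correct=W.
buggy=13 correct=1

`(lane / 4)*2 + (i % 2) + 8*(i / 2)`[24,1]->13
lane 24->24/4=6, 24 mod 4=0
i=1  r:2·0+1->1  c:6
row: 13 vs 1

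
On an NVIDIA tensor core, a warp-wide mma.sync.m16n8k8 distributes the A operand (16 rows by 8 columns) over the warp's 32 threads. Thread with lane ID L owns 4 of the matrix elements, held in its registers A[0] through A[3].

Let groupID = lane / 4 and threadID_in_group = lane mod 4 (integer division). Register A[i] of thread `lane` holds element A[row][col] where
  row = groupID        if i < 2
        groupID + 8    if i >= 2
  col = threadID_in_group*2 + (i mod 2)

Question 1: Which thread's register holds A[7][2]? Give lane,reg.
29,0

r=7->g=7,rb=0  c=2->t=1,b0=0
L=7*4+1=29  i=0*2+0=0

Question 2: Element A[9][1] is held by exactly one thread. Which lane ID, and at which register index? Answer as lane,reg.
r=9→G=1,rhi=1  c=1→T=0,p=1
L=1*4+0=4  i=1*2+1=3

4,3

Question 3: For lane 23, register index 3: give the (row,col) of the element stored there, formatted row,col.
23: G=5,T=3
[3] (5+8,3*2+1) = (13,7)

13,7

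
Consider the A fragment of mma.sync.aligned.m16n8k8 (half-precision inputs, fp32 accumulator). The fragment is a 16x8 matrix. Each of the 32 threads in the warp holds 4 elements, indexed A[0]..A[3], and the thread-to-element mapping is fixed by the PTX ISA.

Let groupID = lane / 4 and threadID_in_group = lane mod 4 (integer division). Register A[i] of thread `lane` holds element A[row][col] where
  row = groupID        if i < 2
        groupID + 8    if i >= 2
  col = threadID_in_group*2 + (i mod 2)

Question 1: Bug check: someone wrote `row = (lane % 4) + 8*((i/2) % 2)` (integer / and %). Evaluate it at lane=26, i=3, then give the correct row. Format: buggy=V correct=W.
buggy=10 correct=14

`(lane % 4) + 8*((i/2) % 2)`[26,3]->10
lane 26: gid=6 (26/4), tid=2 (26%4)
i=3: r=6+8=14, c=2*2+1=5
row: 10 vs 14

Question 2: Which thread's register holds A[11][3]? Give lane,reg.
r: 11->gid=3,r8=1  c: 3->tid=1,i&1=1
L=3*4+1=13  i=1*2+1=3

13,3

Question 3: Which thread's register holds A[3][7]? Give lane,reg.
r: 3->gid=3,r8=0  c: 7->tid=3,i&1=1
L=3*4+3=15  i=0*2+1=1

15,1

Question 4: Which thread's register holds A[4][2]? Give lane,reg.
17,0

r:4=>grp=4,rB=0  c:2=>tig=1,lo=0
L=4*4+1=17  i=0*2+0=0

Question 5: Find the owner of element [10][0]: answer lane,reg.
8,2

r: 10->gid=2,r8=1  c: 0->tid=0,i&1=0
L=2*4+0=8  i=1*2+0=2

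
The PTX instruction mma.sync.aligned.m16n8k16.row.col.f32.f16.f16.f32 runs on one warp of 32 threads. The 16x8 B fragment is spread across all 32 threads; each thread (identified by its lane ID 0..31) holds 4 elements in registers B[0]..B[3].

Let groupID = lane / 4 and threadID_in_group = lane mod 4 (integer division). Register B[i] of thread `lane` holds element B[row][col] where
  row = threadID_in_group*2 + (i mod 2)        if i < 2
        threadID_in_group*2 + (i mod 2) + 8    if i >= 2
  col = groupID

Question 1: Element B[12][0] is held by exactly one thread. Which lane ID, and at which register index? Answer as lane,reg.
2,2

c=0⇒gr=0  r=12⇒Rb=1,th=2,odd=0
L=0*4+2=2  i=1*2+0=2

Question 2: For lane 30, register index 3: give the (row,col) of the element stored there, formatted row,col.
13,7

lane 30→30/4=7, 30 mod 4=2
i=3  r:2·2+1+8→13  c:7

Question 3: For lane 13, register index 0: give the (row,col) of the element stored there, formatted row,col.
2,3

lane 13: grp=3 (13/4), tig=1 (13%4)
i=0: r=1*2+0+0=2, c=grp=3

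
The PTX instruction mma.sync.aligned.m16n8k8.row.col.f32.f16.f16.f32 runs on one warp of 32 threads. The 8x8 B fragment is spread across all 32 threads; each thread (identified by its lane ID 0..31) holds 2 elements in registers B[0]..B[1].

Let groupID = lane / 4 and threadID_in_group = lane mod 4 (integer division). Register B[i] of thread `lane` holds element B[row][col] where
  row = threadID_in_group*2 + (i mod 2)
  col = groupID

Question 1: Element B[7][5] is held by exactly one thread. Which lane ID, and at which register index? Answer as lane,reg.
c: 5->gid=5  r: 7->tid=3,i&1=1
L=5*4+3=23  i=1=1

23,1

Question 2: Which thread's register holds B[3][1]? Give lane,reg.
c:1=>grp=1  r:3=>tig=1,lo=1
L=1*4+1=5  i=1=1

5,1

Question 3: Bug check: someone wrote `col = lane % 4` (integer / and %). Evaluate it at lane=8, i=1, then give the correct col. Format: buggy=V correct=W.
buggy=0 correct=2

`lane % 4`[8,1]->0
L=8->g=8>>2=2, t=8&3=0
[1]->row 0·2+1=1  col g=2
col: 0 vs 2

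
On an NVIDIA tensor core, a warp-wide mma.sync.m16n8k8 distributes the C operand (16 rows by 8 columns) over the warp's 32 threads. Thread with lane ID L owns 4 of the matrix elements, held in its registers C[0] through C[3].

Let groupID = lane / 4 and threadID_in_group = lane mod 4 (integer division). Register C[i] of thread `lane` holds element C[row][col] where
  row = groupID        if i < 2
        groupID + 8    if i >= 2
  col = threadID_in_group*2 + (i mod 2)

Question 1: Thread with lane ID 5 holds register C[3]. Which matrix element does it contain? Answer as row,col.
9,3

5: gid=1,tid=1
[3] (1+8,1*2+1) = (9,3)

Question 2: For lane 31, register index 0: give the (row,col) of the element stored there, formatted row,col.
31: gr=7,th=3
[0] (7+0,3*2+0) = (7,6)

7,6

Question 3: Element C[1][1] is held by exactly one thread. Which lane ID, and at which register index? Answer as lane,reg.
r=1⇒gr=1,Rb=0  c=1⇒th=0,odd=1
L=1*4+0=4  i=0*2+1=1

4,1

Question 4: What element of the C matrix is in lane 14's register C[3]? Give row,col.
11,5

lane 14->14/4=3, 14 mod 4=2
i=3  r:3+8->11  c:2·2+1->5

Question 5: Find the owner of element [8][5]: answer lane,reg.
r:8=>grp=0,rB=1  c:5=>tig=2,lo=1
L=0*4+2=2  i=1*2+1=3

2,3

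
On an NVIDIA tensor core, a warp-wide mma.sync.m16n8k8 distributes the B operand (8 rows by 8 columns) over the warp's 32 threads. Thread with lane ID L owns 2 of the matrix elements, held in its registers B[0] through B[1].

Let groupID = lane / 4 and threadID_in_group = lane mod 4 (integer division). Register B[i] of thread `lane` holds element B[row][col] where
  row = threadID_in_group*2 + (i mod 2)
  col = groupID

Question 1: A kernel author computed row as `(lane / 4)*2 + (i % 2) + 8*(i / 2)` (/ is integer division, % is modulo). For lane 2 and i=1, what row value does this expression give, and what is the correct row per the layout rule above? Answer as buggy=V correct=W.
`(lane / 4)*2 + (i % 2) + 8*(i / 2)`[2,1]=>1
lane 2: grp=0 (2/4), tig=2 (2%4)
i=1: r=2*2+1=5, c=grp=0
row: 1 vs 5

buggy=1 correct=5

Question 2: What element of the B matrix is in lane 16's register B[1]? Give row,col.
L=16=>grp=16>>2=4, tig=16&3=0
[1]=>row 0·2+1=1  col grp=4

1,4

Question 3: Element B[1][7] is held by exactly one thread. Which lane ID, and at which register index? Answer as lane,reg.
c: 7->gid=7  r: 1->tid=0,i&1=1
L=7*4+0=28  i=1=1

28,1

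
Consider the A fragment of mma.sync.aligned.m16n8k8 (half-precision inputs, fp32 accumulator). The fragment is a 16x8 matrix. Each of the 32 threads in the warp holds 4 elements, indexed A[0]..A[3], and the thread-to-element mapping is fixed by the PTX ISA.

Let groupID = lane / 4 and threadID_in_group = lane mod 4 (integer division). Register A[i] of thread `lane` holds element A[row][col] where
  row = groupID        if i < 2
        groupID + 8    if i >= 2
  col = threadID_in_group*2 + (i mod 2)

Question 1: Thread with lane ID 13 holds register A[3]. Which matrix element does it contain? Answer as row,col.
11,3

L=13⇒gr=13>>2=3, th=13&3=1
[3]⇒row 3+8=11  col 1·2+1=3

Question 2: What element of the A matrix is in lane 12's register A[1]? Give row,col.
3,1

12: gr=3,th=0
[1] (3+0,0*2+1) = (3,1)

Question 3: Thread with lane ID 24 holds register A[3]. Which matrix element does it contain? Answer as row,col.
14,1

lane 24: g=6 (24/4), t=0 (24%4)
i=3: r=6+8=14, c=0*2+1=1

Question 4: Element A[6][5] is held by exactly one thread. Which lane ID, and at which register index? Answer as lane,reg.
26,1

r:6=>grp=6,rB=0  c:5=>tig=2,lo=1
L=6*4+2=26  i=0*2+1=1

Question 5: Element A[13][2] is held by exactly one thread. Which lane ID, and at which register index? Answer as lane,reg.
21,2

r=13→G=5,rhi=1  c=2→T=1,p=0
L=5*4+1=21  i=1*2+0=2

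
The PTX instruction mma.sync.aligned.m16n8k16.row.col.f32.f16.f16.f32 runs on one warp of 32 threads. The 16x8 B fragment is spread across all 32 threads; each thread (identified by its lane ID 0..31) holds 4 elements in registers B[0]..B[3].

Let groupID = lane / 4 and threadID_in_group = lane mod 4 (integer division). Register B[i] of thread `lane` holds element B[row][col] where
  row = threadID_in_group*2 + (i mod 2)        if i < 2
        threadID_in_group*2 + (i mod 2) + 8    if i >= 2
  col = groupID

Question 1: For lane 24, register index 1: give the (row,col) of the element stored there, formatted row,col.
1,6

L=24->gid=24>>2=6, tid=24&3=0
[1]->row 0·2+1+0=1  col gid=6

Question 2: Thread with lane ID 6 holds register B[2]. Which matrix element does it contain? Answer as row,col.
6: g=1,t=2
[2] (2*2+0+8,1) = (12,1)

12,1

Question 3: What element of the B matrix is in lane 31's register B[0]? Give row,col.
L=31->g=31>>2=7, t=31&3=3
[0]->row 3·2+0+0=6  col g=7

6,7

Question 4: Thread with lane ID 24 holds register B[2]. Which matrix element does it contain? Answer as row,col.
8,6

lane 24: G=6 (24/4), T=0 (24%4)
i=2: r=0*2+0+8=8, c=G=6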